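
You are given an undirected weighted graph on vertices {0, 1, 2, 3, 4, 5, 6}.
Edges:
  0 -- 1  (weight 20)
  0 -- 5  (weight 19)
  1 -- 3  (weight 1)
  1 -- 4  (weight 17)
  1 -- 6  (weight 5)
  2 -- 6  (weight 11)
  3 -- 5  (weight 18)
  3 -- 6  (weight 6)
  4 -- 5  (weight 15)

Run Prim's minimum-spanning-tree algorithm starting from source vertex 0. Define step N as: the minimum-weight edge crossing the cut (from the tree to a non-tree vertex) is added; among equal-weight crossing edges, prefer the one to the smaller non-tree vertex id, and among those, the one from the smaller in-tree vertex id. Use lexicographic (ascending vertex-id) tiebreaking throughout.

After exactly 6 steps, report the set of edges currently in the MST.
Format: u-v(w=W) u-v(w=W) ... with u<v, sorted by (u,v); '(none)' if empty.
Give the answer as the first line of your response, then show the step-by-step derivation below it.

0-5(w=19) 1-3(w=1) 1-4(w=17) 1-6(w=5) 2-6(w=11) 4-5(w=15)

step 1: add edge 0-5 (w=19); MST = {0-5(w=19)}
step 2: add edge 4-5 (w=15); MST = {0-5(w=19) 4-5(w=15)}
step 3: add edge 1-4 (w=17); MST = {0-5(w=19) 1-4(w=17) 4-5(w=15)}
step 4: add edge 1-3 (w=1); MST = {0-5(w=19) 1-3(w=1) 1-4(w=17) 4-5(w=15)}
step 5: add edge 1-6 (w=5); MST = {0-5(w=19) 1-3(w=1) 1-4(w=17) 1-6(w=5) 4-5(w=15)}
step 6: add edge 2-6 (w=11); MST = {0-5(w=19) 1-3(w=1) 1-4(w=17) 1-6(w=5) 2-6(w=11) 4-5(w=15)}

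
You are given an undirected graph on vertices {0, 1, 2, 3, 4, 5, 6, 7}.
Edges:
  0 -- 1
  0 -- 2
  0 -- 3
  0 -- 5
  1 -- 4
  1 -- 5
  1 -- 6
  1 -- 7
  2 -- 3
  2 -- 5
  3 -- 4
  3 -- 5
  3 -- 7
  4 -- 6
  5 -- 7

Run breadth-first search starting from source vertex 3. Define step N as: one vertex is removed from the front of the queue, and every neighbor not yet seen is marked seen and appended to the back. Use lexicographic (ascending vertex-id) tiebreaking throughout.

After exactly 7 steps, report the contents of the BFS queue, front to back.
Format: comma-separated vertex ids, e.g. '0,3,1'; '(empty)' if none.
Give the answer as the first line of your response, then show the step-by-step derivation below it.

6

step 1: dequeue 3; queue=[0,2,4,5,7]; order=3
step 2: dequeue 0; queue=[2,4,5,7,1]; order=3,0
step 3: dequeue 2; queue=[4,5,7,1]; order=3,0,2
step 4: dequeue 4; queue=[5,7,1,6]; order=3,0,2,4
step 5: dequeue 5; queue=[7,1,6]; order=3,0,2,4,5
step 6: dequeue 7; queue=[1,6]; order=3,0,2,4,5,7
step 7: dequeue 1; queue=[6]; order=3,0,2,4,5,7,1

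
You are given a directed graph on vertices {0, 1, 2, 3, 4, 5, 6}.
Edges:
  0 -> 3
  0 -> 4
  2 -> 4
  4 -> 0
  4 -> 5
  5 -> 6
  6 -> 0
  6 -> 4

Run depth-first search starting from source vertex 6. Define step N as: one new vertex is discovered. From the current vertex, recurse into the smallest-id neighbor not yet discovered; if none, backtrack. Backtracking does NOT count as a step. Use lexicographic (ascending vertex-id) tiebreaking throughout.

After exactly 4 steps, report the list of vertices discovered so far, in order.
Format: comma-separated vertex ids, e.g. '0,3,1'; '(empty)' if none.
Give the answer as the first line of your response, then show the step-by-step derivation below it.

6,0,3,4

step 1: discover 6; path=6; order=6
step 2: discover 0; path=6>0; order=6,0
step 3: discover 3; path=6>0>3; order=6,0,3
step 4: discover 4; path=6>0>4; order=6,0,3,4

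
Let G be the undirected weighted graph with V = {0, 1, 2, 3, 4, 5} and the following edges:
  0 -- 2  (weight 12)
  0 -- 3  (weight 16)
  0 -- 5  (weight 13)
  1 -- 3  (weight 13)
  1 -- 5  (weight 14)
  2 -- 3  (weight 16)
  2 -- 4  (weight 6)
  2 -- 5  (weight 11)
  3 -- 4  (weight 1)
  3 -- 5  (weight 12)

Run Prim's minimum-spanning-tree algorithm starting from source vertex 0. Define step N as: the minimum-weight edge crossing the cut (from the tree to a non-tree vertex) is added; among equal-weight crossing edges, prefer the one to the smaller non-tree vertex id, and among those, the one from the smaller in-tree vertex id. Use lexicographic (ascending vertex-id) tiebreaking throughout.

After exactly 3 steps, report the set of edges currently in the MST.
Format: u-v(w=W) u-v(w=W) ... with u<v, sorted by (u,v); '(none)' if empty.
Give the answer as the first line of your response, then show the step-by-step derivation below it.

0-2(w=12) 2-4(w=6) 3-4(w=1)

step 1: add edge 0-2 (w=12); MST = {0-2(w=12)}
step 2: add edge 2-4 (w=6); MST = {0-2(w=12) 2-4(w=6)}
step 3: add edge 3-4 (w=1); MST = {0-2(w=12) 2-4(w=6) 3-4(w=1)}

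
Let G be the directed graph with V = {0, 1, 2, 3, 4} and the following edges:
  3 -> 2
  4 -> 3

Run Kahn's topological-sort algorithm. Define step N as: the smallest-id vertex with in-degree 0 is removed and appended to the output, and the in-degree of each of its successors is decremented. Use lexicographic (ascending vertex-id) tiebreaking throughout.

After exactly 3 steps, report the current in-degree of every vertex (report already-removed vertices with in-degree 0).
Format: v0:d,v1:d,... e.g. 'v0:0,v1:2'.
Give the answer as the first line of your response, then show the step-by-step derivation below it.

v0:0,v1:0,v2:1,v3:0,v4:0

step 1: output 0; order=[0]; indeg=(0,0,1,1,0)
step 2: output 1; order=[0,1]; indeg=(0,0,1,1,0)
step 3: output 4; order=[0,1,4]; indeg=(0,0,1,0,0)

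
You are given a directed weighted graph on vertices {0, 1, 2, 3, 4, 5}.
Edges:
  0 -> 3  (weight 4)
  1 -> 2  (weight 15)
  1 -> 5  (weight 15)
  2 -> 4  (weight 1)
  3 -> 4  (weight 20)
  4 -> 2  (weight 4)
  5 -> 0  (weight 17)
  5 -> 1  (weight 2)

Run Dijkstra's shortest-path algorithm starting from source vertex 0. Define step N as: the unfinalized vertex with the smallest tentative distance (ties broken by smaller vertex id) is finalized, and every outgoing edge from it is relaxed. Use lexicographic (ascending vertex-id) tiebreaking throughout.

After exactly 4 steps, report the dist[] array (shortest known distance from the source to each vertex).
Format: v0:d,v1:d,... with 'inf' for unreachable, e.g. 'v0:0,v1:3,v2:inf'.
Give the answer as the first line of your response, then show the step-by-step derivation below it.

v0:0,v1:inf,v2:28,v3:4,v4:24,v5:inf

step 1: dist = v0:0,v1:inf,v2:inf,v3:4,v4:inf,v5:inf
step 2: dist = v0:0,v1:inf,v2:inf,v3:4,v4:24,v5:inf
step 3: dist = v0:0,v1:inf,v2:28,v3:4,v4:24,v5:inf
step 4: dist = v0:0,v1:inf,v2:28,v3:4,v4:24,v5:inf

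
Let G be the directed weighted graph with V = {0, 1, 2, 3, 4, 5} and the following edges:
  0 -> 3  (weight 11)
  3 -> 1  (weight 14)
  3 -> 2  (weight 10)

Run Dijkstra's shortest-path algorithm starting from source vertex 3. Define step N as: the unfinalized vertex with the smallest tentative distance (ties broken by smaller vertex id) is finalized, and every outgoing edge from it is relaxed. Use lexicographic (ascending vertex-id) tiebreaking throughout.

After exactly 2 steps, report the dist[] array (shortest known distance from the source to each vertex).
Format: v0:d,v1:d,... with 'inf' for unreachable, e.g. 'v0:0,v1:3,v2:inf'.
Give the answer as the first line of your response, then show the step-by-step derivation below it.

v0:inf,v1:14,v2:10,v3:0,v4:inf,v5:inf

step 1: dist = v0:inf,v1:14,v2:10,v3:0,v4:inf,v5:inf
step 2: dist = v0:inf,v1:14,v2:10,v3:0,v4:inf,v5:inf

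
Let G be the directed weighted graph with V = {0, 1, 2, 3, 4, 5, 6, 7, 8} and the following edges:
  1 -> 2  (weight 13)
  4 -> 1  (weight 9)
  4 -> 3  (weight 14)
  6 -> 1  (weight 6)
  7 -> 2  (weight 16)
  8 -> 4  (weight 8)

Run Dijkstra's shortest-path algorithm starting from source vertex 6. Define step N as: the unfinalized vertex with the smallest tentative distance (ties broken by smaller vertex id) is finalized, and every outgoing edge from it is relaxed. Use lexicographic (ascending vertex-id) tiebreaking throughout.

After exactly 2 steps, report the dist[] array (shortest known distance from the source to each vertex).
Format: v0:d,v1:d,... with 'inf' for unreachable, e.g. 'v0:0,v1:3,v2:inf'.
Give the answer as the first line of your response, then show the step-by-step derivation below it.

v0:inf,v1:6,v2:19,v3:inf,v4:inf,v5:inf,v6:0,v7:inf,v8:inf

step 1: dist = v0:inf,v1:6,v2:inf,v3:inf,v4:inf,v5:inf,v6:0,v7:inf,v8:inf
step 2: dist = v0:inf,v1:6,v2:19,v3:inf,v4:inf,v5:inf,v6:0,v7:inf,v8:inf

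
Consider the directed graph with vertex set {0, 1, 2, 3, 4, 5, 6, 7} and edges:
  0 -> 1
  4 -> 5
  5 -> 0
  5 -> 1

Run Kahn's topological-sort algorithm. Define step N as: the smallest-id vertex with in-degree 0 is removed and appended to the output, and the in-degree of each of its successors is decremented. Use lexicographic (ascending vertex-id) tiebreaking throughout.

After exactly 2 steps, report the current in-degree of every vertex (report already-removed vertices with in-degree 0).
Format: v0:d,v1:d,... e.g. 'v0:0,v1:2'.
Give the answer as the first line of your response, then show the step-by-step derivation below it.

v0:1,v1:2,v2:0,v3:0,v4:0,v5:1,v6:0,v7:0

step 1: output 2; order=[2]; indeg=(1,2,0,0,0,1,0,0)
step 2: output 3; order=[2,3]; indeg=(1,2,0,0,0,1,0,0)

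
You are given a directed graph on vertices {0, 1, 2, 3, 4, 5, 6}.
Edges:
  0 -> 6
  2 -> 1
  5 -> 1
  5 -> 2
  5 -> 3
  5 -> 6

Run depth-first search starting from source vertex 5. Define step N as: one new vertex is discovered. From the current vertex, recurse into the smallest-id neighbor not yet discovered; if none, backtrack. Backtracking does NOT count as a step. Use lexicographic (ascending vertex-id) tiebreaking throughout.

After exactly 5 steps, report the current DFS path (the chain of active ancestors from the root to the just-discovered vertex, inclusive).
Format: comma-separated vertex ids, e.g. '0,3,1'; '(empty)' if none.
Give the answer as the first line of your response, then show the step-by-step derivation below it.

5,6

step 1: discover 5; path=5; order=5
step 2: discover 1; path=5>1; order=5,1
step 3: discover 2; path=5>2; order=5,1,2
step 4: discover 3; path=5>3; order=5,1,2,3
step 5: discover 6; path=5>6; order=5,1,2,3,6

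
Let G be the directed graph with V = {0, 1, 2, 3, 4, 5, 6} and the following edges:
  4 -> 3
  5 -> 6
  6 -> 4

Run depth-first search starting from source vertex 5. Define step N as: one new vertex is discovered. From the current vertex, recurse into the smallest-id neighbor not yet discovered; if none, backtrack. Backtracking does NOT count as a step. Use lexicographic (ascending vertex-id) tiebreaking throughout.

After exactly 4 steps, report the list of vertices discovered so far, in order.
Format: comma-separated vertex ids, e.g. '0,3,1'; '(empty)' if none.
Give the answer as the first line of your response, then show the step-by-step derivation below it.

5,6,4,3

step 1: discover 5; path=5; order=5
step 2: discover 6; path=5>6; order=5,6
step 3: discover 4; path=5>6>4; order=5,6,4
step 4: discover 3; path=5>6>4>3; order=5,6,4,3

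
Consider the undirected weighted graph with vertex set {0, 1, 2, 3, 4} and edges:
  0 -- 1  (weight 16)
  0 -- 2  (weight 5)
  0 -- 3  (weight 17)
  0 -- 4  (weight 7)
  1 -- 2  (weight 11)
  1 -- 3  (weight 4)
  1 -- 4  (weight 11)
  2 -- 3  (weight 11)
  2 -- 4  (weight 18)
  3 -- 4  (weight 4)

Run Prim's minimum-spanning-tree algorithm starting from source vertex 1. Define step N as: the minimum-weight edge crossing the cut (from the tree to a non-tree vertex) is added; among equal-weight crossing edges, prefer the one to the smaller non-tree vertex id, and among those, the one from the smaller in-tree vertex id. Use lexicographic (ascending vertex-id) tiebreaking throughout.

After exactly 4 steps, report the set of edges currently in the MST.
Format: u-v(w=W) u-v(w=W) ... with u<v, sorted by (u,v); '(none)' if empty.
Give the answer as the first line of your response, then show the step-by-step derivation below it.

0-2(w=5) 0-4(w=7) 1-3(w=4) 3-4(w=4)

step 1: add edge 1-3 (w=4); MST = {1-3(w=4)}
step 2: add edge 3-4 (w=4); MST = {1-3(w=4) 3-4(w=4)}
step 3: add edge 0-4 (w=7); MST = {0-4(w=7) 1-3(w=4) 3-4(w=4)}
step 4: add edge 0-2 (w=5); MST = {0-2(w=5) 0-4(w=7) 1-3(w=4) 3-4(w=4)}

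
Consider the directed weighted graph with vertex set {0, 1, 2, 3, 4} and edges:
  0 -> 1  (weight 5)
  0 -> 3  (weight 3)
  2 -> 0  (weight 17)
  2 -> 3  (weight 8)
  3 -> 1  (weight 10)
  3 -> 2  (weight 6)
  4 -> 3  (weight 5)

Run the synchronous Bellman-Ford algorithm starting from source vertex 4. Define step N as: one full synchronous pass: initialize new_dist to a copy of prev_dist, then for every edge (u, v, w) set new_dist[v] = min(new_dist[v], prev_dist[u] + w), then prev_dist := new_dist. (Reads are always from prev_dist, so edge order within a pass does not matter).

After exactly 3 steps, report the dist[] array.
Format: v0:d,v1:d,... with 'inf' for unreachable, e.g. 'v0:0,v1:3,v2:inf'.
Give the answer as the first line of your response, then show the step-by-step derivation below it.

v0:28,v1:15,v2:11,v3:5,v4:0

step 1: dist = v0:inf,v1:inf,v2:inf,v3:5,v4:0
step 2: dist = v0:inf,v1:15,v2:11,v3:5,v4:0
step 3: dist = v0:28,v1:15,v2:11,v3:5,v4:0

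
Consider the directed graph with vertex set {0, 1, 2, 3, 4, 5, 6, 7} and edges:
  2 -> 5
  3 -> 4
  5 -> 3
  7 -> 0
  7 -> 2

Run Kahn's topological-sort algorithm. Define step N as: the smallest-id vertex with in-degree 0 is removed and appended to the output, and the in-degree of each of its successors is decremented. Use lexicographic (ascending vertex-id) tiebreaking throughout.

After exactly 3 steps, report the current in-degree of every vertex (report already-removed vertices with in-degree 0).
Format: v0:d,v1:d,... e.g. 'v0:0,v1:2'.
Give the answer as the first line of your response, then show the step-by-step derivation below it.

v0:0,v1:0,v2:0,v3:1,v4:1,v5:1,v6:0,v7:0

step 1: output 1; order=[1]; indeg=(1,0,1,1,1,1,0,0)
step 2: output 6; order=[1,6]; indeg=(1,0,1,1,1,1,0,0)
step 3: output 7; order=[1,6,7]; indeg=(0,0,0,1,1,1,0,0)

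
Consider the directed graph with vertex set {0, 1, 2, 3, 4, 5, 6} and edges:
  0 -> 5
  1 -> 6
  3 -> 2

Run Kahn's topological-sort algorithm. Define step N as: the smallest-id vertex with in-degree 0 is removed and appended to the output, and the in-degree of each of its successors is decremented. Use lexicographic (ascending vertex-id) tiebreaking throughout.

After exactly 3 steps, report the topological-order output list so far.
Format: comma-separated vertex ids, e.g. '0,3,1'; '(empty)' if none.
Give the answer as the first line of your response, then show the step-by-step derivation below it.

0,1,3

step 1: output 0; order=[0]; indeg=(0,0,1,0,0,0,1)
step 2: output 1; order=[0,1]; indeg=(0,0,1,0,0,0,0)
step 3: output 3; order=[0,1,3]; indeg=(0,0,0,0,0,0,0)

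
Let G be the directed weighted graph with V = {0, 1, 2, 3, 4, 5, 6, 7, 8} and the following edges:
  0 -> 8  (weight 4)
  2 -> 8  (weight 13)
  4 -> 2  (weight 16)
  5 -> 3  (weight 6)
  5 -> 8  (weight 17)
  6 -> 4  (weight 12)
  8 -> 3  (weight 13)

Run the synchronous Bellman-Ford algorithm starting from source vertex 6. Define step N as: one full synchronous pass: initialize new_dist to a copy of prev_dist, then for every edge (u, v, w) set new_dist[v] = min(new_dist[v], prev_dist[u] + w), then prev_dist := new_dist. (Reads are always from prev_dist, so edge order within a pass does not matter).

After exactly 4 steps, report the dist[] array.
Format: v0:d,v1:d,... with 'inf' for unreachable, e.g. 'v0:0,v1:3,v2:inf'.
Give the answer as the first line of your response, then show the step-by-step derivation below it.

v0:inf,v1:inf,v2:28,v3:54,v4:12,v5:inf,v6:0,v7:inf,v8:41

step 1: dist = v0:inf,v1:inf,v2:inf,v3:inf,v4:12,v5:inf,v6:0,v7:inf,v8:inf
step 2: dist = v0:inf,v1:inf,v2:28,v3:inf,v4:12,v5:inf,v6:0,v7:inf,v8:inf
step 3: dist = v0:inf,v1:inf,v2:28,v3:inf,v4:12,v5:inf,v6:0,v7:inf,v8:41
step 4: dist = v0:inf,v1:inf,v2:28,v3:54,v4:12,v5:inf,v6:0,v7:inf,v8:41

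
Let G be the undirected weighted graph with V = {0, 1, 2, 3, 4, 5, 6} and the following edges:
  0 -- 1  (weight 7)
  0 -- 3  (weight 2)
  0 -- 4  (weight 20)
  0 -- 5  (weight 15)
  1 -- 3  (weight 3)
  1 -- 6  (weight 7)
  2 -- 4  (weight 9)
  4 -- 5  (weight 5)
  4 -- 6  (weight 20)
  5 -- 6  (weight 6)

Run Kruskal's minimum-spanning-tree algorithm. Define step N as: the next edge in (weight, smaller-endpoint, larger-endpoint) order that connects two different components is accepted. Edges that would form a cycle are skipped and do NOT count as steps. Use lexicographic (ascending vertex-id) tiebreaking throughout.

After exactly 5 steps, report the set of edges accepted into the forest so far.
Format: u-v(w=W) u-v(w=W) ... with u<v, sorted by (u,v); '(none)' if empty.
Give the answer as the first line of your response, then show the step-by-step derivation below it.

0-3(w=2) 1-3(w=3) 1-6(w=7) 4-5(w=5) 5-6(w=6)

step 1: add edge 0-3 (w=2); MST = {0-3(w=2)}
step 2: add edge 1-3 (w=3); MST = {0-3(w=2) 1-3(w=3)}
step 3: add edge 4-5 (w=5); MST = {0-3(w=2) 1-3(w=3) 4-5(w=5)}
step 4: add edge 5-6 (w=6); MST = {0-3(w=2) 1-3(w=3) 4-5(w=5) 5-6(w=6)}
step 5: add edge 1-6 (w=7); MST = {0-3(w=2) 1-3(w=3) 1-6(w=7) 4-5(w=5) 5-6(w=6)}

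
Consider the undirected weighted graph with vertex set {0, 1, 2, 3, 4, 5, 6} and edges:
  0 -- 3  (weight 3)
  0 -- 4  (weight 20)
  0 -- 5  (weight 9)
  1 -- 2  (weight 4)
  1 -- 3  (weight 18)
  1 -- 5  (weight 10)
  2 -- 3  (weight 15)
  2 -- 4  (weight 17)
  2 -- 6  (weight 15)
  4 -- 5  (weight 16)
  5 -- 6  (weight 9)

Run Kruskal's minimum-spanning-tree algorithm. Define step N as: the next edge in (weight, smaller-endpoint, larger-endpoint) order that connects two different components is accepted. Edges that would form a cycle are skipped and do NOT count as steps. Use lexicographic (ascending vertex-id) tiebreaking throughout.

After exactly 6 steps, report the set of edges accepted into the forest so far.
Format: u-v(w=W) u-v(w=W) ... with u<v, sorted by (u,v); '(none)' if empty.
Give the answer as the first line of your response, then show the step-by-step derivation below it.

0-3(w=3) 0-5(w=9) 1-2(w=4) 1-5(w=10) 4-5(w=16) 5-6(w=9)

step 1: add edge 0-3 (w=3); MST = {0-3(w=3)}
step 2: add edge 1-2 (w=4); MST = {0-3(w=3) 1-2(w=4)}
step 3: add edge 0-5 (w=9); MST = {0-3(w=3) 0-5(w=9) 1-2(w=4)}
step 4: add edge 5-6 (w=9); MST = {0-3(w=3) 0-5(w=9) 1-2(w=4) 5-6(w=9)}
step 5: add edge 1-5 (w=10); MST = {0-3(w=3) 0-5(w=9) 1-2(w=4) 1-5(w=10) 5-6(w=9)}
step 6: add edge 4-5 (w=16); MST = {0-3(w=3) 0-5(w=9) 1-2(w=4) 1-5(w=10) 4-5(w=16) 5-6(w=9)}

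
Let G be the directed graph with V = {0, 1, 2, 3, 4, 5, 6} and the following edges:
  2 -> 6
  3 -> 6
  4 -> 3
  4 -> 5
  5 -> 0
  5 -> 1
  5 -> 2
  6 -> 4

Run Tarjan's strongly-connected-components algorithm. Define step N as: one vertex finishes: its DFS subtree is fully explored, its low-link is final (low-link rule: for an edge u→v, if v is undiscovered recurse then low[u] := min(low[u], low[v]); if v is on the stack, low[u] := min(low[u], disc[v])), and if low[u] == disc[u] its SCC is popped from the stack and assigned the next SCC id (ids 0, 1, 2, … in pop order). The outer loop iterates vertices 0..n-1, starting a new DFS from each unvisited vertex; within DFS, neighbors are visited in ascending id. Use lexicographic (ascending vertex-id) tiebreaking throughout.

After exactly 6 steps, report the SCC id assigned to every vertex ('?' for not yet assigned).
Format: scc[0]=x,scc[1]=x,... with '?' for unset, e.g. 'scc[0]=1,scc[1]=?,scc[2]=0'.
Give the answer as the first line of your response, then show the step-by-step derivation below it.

scc[0]=0,scc[1]=1,scc[2]=?,scc[3]=?,scc[4]=?,scc[5]=?,scc[6]=?

step 1: low=(low[0]=0,low[1]=?,low[2]=?,low[3]=?,low[4]=?,low[5]=?,low[6]=?); scc=(scc[0]=0,scc[1]=?,scc[2]=?,scc[3]=?,scc[4]=?,scc[5]=?,scc[6]=?)
step 2: low=(low[0]=0,low[1]=1,low[2]=?,low[3]=?,low[4]=?,low[5]=?,low[6]=?); scc=(scc[0]=0,scc[1]=1,scc[2]=?,scc[3]=?,scc[4]=?,scc[5]=?,scc[6]=?)
step 3: low=(low[0]=0,low[1]=1,low[2]=2,low[3]=3,low[4]=4,low[5]=?,low[6]=3); scc=(scc[0]=0,scc[1]=1,scc[2]=?,scc[3]=?,scc[4]=?,scc[5]=?,scc[6]=?)
step 4: low=(low[0]=0,low[1]=1,low[2]=2,low[3]=3,low[4]=3,low[5]=2,low[6]=3); scc=(scc[0]=0,scc[1]=1,scc[2]=?,scc[3]=?,scc[4]=?,scc[5]=?,scc[6]=?)
step 5: low=(low[0]=0,low[1]=1,low[2]=2,low[3]=3,low[4]=2,low[5]=2,low[6]=3); scc=(scc[0]=0,scc[1]=1,scc[2]=?,scc[3]=?,scc[4]=?,scc[5]=?,scc[6]=?)
step 6: low=(low[0]=0,low[1]=1,low[2]=2,low[3]=3,low[4]=2,low[5]=2,low[6]=2); scc=(scc[0]=0,scc[1]=1,scc[2]=?,scc[3]=?,scc[4]=?,scc[5]=?,scc[6]=?)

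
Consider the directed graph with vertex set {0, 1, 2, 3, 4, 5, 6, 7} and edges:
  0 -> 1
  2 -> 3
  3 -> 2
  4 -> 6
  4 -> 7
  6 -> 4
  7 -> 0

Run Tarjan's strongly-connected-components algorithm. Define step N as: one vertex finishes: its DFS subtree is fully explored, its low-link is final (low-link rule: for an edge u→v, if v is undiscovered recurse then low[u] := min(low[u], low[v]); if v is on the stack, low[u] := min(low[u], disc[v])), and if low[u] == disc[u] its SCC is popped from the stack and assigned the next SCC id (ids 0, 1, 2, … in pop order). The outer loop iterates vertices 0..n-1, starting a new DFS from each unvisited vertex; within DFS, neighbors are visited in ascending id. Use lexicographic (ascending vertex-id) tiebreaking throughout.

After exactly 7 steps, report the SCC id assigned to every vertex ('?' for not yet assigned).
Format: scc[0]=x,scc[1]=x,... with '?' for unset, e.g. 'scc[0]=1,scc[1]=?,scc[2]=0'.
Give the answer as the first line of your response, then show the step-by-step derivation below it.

scc[0]=1,scc[1]=0,scc[2]=2,scc[3]=2,scc[4]=4,scc[5]=?,scc[6]=4,scc[7]=3

step 1: low=(low[0]=0,low[1]=1,low[2]=?,low[3]=?,low[4]=?,low[5]=?,low[6]=?,low[7]=?); scc=(scc[0]=?,scc[1]=0,scc[2]=?,scc[3]=?,scc[4]=?,scc[5]=?,scc[6]=?,scc[7]=?)
step 2: low=(low[0]=0,low[1]=1,low[2]=?,low[3]=?,low[4]=?,low[5]=?,low[6]=?,low[7]=?); scc=(scc[0]=1,scc[1]=0,scc[2]=?,scc[3]=?,scc[4]=?,scc[5]=?,scc[6]=?,scc[7]=?)
step 3: low=(low[0]=0,low[1]=1,low[2]=2,low[3]=2,low[4]=?,low[5]=?,low[6]=?,low[7]=?); scc=(scc[0]=1,scc[1]=0,scc[2]=?,scc[3]=?,scc[4]=?,scc[5]=?,scc[6]=?,scc[7]=?)
step 4: low=(low[0]=0,low[1]=1,low[2]=2,low[3]=2,low[4]=?,low[5]=?,low[6]=?,low[7]=?); scc=(scc[0]=1,scc[1]=0,scc[2]=2,scc[3]=2,scc[4]=?,scc[5]=?,scc[6]=?,scc[7]=?)
step 5: low=(low[0]=0,low[1]=1,low[2]=2,low[3]=2,low[4]=4,low[5]=?,low[6]=4,low[7]=?); scc=(scc[0]=1,scc[1]=0,scc[2]=2,scc[3]=2,scc[4]=?,scc[5]=?,scc[6]=?,scc[7]=?)
step 6: low=(low[0]=0,low[1]=1,low[2]=2,low[3]=2,low[4]=4,low[5]=?,low[6]=4,low[7]=6); scc=(scc[0]=1,scc[1]=0,scc[2]=2,scc[3]=2,scc[4]=?,scc[5]=?,scc[6]=?,scc[7]=3)
step 7: low=(low[0]=0,low[1]=1,low[2]=2,low[3]=2,low[4]=4,low[5]=?,low[6]=4,low[7]=6); scc=(scc[0]=1,scc[1]=0,scc[2]=2,scc[3]=2,scc[4]=4,scc[5]=?,scc[6]=4,scc[7]=3)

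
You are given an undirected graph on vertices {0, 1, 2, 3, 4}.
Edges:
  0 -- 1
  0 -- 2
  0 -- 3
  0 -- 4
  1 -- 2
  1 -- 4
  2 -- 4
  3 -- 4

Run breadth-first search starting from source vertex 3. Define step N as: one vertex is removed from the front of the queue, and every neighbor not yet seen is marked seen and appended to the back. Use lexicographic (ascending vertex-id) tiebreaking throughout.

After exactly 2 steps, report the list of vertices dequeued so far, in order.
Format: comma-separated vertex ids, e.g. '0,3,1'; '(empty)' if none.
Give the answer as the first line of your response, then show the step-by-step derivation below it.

3,0

step 1: dequeue 3; queue=[0,4]; order=3
step 2: dequeue 0; queue=[4,1,2]; order=3,0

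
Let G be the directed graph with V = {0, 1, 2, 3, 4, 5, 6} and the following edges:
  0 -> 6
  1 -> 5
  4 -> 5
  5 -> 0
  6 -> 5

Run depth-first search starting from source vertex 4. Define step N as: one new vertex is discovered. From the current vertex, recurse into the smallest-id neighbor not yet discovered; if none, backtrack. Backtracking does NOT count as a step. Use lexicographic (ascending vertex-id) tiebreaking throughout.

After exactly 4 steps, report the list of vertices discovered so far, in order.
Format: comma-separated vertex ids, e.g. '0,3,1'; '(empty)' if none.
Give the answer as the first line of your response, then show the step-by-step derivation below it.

4,5,0,6

step 1: discover 4; path=4; order=4
step 2: discover 5; path=4>5; order=4,5
step 3: discover 0; path=4>5>0; order=4,5,0
step 4: discover 6; path=4>5>0>6; order=4,5,0,6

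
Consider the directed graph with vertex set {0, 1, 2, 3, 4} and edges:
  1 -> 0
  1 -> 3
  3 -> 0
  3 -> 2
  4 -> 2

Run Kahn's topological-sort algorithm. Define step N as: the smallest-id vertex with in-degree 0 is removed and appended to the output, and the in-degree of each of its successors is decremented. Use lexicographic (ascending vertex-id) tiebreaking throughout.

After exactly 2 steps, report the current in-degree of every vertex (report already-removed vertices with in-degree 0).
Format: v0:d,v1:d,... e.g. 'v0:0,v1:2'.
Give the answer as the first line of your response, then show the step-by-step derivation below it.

v0:0,v1:0,v2:1,v3:0,v4:0

step 1: output 1; order=[1]; indeg=(1,0,2,0,0)
step 2: output 3; order=[1,3]; indeg=(0,0,1,0,0)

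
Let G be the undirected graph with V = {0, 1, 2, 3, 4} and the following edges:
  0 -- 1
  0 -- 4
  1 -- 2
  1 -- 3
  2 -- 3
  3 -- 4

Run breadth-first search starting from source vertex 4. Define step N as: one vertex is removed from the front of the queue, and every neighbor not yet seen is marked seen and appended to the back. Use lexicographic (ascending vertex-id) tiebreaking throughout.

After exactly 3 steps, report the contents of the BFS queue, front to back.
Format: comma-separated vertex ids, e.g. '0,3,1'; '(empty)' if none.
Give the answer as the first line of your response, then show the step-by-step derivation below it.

1,2

step 1: dequeue 4; queue=[0,3]; order=4
step 2: dequeue 0; queue=[3,1]; order=4,0
step 3: dequeue 3; queue=[1,2]; order=4,0,3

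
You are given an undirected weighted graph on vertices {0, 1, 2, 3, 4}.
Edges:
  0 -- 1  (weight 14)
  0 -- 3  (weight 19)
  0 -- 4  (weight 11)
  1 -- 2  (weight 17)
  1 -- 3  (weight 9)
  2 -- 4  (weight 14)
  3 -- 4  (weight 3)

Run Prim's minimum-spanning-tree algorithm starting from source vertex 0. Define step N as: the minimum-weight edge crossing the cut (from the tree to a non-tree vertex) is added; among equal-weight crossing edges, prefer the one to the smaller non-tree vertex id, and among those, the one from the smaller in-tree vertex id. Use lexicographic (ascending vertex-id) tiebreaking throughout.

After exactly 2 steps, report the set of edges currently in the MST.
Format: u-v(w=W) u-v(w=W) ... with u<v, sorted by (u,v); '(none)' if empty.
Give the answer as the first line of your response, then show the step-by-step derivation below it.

0-4(w=11) 3-4(w=3)

step 1: add edge 0-4 (w=11); MST = {0-4(w=11)}
step 2: add edge 3-4 (w=3); MST = {0-4(w=11) 3-4(w=3)}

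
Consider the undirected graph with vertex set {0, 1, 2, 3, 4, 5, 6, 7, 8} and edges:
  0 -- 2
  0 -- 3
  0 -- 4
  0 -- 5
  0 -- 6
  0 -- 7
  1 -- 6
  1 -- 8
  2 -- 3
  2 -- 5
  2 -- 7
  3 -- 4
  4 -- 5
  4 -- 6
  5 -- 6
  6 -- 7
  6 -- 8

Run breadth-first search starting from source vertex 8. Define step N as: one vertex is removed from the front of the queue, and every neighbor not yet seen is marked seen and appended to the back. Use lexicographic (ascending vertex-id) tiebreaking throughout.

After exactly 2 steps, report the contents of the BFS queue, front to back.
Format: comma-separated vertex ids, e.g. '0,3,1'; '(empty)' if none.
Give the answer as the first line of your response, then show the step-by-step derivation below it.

6

step 1: dequeue 8; queue=[1,6]; order=8
step 2: dequeue 1; queue=[6]; order=8,1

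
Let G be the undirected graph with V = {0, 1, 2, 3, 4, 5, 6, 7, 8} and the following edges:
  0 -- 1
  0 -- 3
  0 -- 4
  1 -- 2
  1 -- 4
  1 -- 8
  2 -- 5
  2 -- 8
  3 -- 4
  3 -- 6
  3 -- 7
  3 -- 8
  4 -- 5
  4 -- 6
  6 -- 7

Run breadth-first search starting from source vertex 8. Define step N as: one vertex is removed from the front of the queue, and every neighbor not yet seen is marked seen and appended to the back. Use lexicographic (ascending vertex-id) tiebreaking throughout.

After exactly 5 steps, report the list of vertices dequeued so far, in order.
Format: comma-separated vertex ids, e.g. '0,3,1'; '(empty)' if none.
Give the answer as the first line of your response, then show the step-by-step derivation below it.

8,1,2,3,0

step 1: dequeue 8; queue=[1,2,3]; order=8
step 2: dequeue 1; queue=[2,3,0,4]; order=8,1
step 3: dequeue 2; queue=[3,0,4,5]; order=8,1,2
step 4: dequeue 3; queue=[0,4,5,6,7]; order=8,1,2,3
step 5: dequeue 0; queue=[4,5,6,7]; order=8,1,2,3,0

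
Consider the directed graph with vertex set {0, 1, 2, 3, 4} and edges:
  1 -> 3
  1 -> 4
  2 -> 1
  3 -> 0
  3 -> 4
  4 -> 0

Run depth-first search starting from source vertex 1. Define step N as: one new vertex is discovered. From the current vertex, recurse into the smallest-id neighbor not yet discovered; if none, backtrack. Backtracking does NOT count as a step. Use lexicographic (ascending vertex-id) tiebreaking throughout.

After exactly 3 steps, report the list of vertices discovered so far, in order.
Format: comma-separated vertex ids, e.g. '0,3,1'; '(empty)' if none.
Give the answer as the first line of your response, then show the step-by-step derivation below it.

1,3,0

step 1: discover 1; path=1; order=1
step 2: discover 3; path=1>3; order=1,3
step 3: discover 0; path=1>3>0; order=1,3,0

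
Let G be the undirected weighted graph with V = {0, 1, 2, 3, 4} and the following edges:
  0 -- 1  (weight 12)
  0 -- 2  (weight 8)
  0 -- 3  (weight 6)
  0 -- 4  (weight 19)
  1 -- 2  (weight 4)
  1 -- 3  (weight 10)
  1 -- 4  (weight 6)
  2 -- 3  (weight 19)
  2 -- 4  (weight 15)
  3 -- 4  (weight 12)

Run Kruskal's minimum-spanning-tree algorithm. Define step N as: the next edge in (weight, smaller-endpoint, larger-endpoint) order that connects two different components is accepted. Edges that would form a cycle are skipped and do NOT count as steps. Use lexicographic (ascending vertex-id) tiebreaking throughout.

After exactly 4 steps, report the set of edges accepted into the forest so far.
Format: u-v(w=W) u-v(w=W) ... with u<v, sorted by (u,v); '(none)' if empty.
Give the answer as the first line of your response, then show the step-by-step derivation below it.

0-2(w=8) 0-3(w=6) 1-2(w=4) 1-4(w=6)

step 1: add edge 1-2 (w=4); MST = {1-2(w=4)}
step 2: add edge 0-3 (w=6); MST = {0-3(w=6) 1-2(w=4)}
step 3: add edge 1-4 (w=6); MST = {0-3(w=6) 1-2(w=4) 1-4(w=6)}
step 4: add edge 0-2 (w=8); MST = {0-2(w=8) 0-3(w=6) 1-2(w=4) 1-4(w=6)}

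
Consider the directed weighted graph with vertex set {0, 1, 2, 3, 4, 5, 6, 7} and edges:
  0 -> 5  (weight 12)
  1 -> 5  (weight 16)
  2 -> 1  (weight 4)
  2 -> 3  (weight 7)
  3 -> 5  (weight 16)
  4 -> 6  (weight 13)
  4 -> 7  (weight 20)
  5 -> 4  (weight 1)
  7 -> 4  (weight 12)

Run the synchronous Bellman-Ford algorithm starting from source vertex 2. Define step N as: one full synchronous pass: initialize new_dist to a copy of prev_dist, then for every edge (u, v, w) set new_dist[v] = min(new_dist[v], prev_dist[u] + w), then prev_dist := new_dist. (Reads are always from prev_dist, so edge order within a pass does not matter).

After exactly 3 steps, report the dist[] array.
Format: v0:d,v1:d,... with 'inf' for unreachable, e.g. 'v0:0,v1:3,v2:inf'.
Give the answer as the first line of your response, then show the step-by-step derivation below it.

v0:inf,v1:4,v2:0,v3:7,v4:21,v5:20,v6:inf,v7:inf

step 1: dist = v0:inf,v1:4,v2:0,v3:7,v4:inf,v5:inf,v6:inf,v7:inf
step 2: dist = v0:inf,v1:4,v2:0,v3:7,v4:inf,v5:20,v6:inf,v7:inf
step 3: dist = v0:inf,v1:4,v2:0,v3:7,v4:21,v5:20,v6:inf,v7:inf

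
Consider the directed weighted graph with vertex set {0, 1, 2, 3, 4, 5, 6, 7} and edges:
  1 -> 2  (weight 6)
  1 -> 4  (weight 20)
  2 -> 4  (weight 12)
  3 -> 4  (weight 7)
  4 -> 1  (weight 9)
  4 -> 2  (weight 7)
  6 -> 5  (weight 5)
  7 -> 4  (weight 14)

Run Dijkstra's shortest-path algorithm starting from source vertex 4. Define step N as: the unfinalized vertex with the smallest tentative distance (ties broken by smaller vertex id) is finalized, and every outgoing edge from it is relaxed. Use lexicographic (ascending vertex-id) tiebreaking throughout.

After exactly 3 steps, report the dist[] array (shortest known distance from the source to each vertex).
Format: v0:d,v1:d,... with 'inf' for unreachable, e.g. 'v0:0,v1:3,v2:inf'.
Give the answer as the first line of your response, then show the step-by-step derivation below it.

v0:inf,v1:9,v2:7,v3:inf,v4:0,v5:inf,v6:inf,v7:inf

step 1: dist = v0:inf,v1:9,v2:7,v3:inf,v4:0,v5:inf,v6:inf,v7:inf
step 2: dist = v0:inf,v1:9,v2:7,v3:inf,v4:0,v5:inf,v6:inf,v7:inf
step 3: dist = v0:inf,v1:9,v2:7,v3:inf,v4:0,v5:inf,v6:inf,v7:inf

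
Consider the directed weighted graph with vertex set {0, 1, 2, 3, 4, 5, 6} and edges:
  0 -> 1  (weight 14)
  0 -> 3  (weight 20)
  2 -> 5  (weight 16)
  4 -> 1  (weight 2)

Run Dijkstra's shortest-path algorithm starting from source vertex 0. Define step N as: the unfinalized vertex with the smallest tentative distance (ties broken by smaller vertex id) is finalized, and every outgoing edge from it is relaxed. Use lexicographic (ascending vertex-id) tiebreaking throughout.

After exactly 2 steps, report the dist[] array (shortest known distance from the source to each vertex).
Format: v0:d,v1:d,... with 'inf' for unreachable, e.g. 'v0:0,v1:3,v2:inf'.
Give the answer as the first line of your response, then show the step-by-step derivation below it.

v0:0,v1:14,v2:inf,v3:20,v4:inf,v5:inf,v6:inf

step 1: dist = v0:0,v1:14,v2:inf,v3:20,v4:inf,v5:inf,v6:inf
step 2: dist = v0:0,v1:14,v2:inf,v3:20,v4:inf,v5:inf,v6:inf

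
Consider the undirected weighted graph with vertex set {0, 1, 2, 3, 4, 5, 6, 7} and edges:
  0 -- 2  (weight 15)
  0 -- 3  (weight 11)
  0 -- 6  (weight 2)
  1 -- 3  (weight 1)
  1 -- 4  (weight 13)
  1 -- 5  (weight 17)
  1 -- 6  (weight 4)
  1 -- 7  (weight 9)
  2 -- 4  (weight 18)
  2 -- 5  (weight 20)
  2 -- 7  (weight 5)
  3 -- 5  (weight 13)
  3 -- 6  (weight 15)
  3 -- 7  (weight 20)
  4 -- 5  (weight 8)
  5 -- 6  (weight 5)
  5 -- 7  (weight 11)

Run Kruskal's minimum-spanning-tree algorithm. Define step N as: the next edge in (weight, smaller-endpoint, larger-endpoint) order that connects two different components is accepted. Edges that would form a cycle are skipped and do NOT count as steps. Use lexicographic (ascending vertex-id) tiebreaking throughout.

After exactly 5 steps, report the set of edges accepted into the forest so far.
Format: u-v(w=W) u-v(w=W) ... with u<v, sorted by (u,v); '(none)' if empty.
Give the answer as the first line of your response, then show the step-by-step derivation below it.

0-6(w=2) 1-3(w=1) 1-6(w=4) 2-7(w=5) 5-6(w=5)

step 1: add edge 1-3 (w=1); MST = {1-3(w=1)}
step 2: add edge 0-6 (w=2); MST = {0-6(w=2) 1-3(w=1)}
step 3: add edge 1-6 (w=4); MST = {0-6(w=2) 1-3(w=1) 1-6(w=4)}
step 4: add edge 2-7 (w=5); MST = {0-6(w=2) 1-3(w=1) 1-6(w=4) 2-7(w=5)}
step 5: add edge 5-6 (w=5); MST = {0-6(w=2) 1-3(w=1) 1-6(w=4) 2-7(w=5) 5-6(w=5)}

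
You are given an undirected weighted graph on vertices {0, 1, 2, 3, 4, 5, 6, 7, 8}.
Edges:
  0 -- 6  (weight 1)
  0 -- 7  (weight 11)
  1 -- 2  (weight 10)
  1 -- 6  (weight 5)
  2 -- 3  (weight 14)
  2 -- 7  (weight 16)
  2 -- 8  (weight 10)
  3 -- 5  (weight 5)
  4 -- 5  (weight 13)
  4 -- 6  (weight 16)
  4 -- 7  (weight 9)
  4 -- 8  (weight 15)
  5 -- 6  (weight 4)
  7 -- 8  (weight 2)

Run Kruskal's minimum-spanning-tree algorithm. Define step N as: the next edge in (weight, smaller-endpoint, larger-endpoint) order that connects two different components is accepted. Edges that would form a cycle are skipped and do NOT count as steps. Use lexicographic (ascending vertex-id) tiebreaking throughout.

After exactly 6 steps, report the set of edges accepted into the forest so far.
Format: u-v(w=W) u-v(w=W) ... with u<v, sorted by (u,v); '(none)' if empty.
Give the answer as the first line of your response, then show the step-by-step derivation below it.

0-6(w=1) 1-6(w=5) 3-5(w=5) 4-7(w=9) 5-6(w=4) 7-8(w=2)

step 1: add edge 0-6 (w=1); MST = {0-6(w=1)}
step 2: add edge 7-8 (w=2); MST = {0-6(w=1) 7-8(w=2)}
step 3: add edge 5-6 (w=4); MST = {0-6(w=1) 5-6(w=4) 7-8(w=2)}
step 4: add edge 1-6 (w=5); MST = {0-6(w=1) 1-6(w=5) 5-6(w=4) 7-8(w=2)}
step 5: add edge 3-5 (w=5); MST = {0-6(w=1) 1-6(w=5) 3-5(w=5) 5-6(w=4) 7-8(w=2)}
step 6: add edge 4-7 (w=9); MST = {0-6(w=1) 1-6(w=5) 3-5(w=5) 4-7(w=9) 5-6(w=4) 7-8(w=2)}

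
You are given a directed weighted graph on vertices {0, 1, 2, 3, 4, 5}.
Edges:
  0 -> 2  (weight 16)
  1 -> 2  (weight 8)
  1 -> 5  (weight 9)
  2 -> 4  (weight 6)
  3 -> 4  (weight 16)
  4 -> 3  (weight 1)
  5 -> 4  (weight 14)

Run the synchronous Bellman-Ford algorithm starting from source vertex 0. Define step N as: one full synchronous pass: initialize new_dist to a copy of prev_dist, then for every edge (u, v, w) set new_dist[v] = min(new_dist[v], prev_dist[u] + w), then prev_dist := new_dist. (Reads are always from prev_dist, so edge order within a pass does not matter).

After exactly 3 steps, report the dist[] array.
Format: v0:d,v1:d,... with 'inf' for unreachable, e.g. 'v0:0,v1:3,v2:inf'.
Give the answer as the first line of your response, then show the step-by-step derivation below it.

v0:0,v1:inf,v2:16,v3:23,v4:22,v5:inf

step 1: dist = v0:0,v1:inf,v2:16,v3:inf,v4:inf,v5:inf
step 2: dist = v0:0,v1:inf,v2:16,v3:inf,v4:22,v5:inf
step 3: dist = v0:0,v1:inf,v2:16,v3:23,v4:22,v5:inf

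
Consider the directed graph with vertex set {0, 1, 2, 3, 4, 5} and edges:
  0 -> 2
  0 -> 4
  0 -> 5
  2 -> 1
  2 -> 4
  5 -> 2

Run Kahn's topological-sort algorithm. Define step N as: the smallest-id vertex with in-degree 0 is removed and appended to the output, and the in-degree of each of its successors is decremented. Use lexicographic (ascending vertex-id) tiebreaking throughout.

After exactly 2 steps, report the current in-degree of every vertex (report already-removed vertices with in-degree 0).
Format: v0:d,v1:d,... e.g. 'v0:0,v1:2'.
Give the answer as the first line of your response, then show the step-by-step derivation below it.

v0:0,v1:1,v2:1,v3:0,v4:1,v5:0

step 1: output 0; order=[0]; indeg=(0,1,1,0,1,0)
step 2: output 3; order=[0,3]; indeg=(0,1,1,0,1,0)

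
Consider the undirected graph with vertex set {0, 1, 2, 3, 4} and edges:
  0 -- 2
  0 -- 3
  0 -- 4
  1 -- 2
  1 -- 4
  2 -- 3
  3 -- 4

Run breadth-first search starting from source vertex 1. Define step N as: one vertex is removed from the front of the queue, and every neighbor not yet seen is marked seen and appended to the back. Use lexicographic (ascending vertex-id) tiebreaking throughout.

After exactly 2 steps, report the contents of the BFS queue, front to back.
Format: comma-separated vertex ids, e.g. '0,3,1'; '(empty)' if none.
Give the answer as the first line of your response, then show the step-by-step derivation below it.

4,0,3

step 1: dequeue 1; queue=[2,4]; order=1
step 2: dequeue 2; queue=[4,0,3]; order=1,2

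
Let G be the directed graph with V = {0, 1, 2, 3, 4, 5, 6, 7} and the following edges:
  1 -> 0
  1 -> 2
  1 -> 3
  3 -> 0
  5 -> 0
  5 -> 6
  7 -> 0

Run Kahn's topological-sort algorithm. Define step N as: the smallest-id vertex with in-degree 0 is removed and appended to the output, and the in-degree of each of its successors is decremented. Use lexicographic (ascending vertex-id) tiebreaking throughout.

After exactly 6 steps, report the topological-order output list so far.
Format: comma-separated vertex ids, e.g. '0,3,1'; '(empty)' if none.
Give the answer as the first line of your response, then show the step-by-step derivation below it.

1,2,3,4,5,6

step 1: output 1; order=[1]; indeg=(3,0,0,0,0,0,1,0)
step 2: output 2; order=[1,2]; indeg=(3,0,0,0,0,0,1,0)
step 3: output 3; order=[1,2,3]; indeg=(2,0,0,0,0,0,1,0)
step 4: output 4; order=[1,2,3,4]; indeg=(2,0,0,0,0,0,1,0)
step 5: output 5; order=[1,2,3,4,5]; indeg=(1,0,0,0,0,0,0,0)
step 6: output 6; order=[1,2,3,4,5,6]; indeg=(1,0,0,0,0,0,0,0)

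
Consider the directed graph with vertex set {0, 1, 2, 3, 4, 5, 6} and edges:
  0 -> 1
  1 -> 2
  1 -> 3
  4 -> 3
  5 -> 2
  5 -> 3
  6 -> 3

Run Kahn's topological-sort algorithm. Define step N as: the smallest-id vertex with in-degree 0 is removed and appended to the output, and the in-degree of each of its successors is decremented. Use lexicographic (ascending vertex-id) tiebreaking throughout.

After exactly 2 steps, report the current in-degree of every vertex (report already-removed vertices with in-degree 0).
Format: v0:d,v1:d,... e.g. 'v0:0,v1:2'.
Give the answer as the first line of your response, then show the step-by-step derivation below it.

v0:0,v1:0,v2:1,v3:3,v4:0,v5:0,v6:0

step 1: output 0; order=[0]; indeg=(0,0,2,4,0,0,0)
step 2: output 1; order=[0,1]; indeg=(0,0,1,3,0,0,0)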